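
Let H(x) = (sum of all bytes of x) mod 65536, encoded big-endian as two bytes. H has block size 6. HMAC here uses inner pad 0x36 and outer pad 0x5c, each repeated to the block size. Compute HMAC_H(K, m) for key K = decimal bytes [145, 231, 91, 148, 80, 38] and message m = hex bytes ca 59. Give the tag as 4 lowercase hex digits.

Key decimal bytes [145, 231, 91, 148, 80, 38] = 91 e7 5b 94 50 26 is exactly B = 6 bytes: K' = 91 e7 5b 94 50 26.
K' ⊕ ipad = a7 d1 6d a2 66 10.  K' ⊕ opad = cd bb 07 c8 0c 7a.
Inner input = (K'⊕ipad) ∥ m = a7 d1 6d a2 66 10 ∥ ca 59.
Inner hash: sum = 167+209+109+162+102+16+202+89 = 1056 → 04 20.
Outer input = (K'⊕opad) ∥ inner = cd bb 07 c8 0c 7a ∥ 04 20.
Outer hash (tag): sum = 205+187+7+200+12+122+4+32 = 769 → 03 01.

0301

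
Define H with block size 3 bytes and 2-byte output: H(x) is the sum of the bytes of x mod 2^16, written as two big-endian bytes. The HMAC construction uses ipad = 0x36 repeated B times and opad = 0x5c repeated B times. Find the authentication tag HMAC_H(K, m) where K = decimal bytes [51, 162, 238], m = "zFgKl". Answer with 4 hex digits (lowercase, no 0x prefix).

Key decimal bytes [51, 162, 238] = 33 a2 ee is exactly B = 3 bytes: K' = 33 a2 ee.
K' ⊕ ipad = 05 94 d8.  K' ⊕ opad = 6f fe b2.
Inner input = (K'⊕ipad) ∥ m = 05 94 d8 ∥ 7a 46 67 4b 6c.
Inner hash: sum = 5+148+216+122+70+103+75+108 = 847 → 03 4f.
Outer input = (K'⊕opad) ∥ inner = 6f fe b2 ∥ 03 4f.
Outer hash (tag): sum = 111+254+178+3+79 = 625 → 02 71.

0271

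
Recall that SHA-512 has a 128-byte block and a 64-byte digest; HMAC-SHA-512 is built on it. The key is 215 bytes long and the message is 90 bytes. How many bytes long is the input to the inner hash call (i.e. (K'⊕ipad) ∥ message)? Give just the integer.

218

Key is 215 > 128 bytes, so it is hashed to 64 bytes then zero-padded to 128: |K'| = 128.
Inner input = (K'⊕ipad) ∥ m → 128 + 90 = 218 bytes.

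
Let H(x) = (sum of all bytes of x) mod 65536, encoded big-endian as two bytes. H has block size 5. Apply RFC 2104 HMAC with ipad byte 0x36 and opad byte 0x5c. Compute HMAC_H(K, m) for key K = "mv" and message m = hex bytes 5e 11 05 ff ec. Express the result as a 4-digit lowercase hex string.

020e

Key "mv" = 6d 76 is 2 bytes ≤ B = 5; zero-pad to 5 bytes: K' = 6d 76 00 00 00.
K' ⊕ ipad = 5b 40 36 36 36.  K' ⊕ opad = 31 2a 5c 5c 5c.
Inner input = (K'⊕ipad) ∥ m = 5b 40 36 36 36 ∥ 5e 11 05 ff ec.
Inner hash: sum = 91+64+54+54+54+94+17+5+255+236 = 924 → 03 9c.
Outer input = (K'⊕opad) ∥ inner = 31 2a 5c 5c 5c ∥ 03 9c.
Outer hash (tag): sum = 49+42+92+92+92+3+156 = 526 → 02 0e.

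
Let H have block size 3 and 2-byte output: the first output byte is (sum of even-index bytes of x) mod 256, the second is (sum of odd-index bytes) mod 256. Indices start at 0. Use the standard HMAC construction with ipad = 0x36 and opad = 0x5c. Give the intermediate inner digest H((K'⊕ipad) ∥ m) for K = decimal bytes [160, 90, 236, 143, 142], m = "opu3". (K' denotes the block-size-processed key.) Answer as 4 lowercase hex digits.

05c3

Key decimal bytes [160, 90, 236, 143, 142] = a0 5a ec 8f 8e is 5 bytes > B = 3, so hash it first: H(key) = 1a e9, then zero-pad to 3 bytes: K' = 1a e9 00.
K' ⊕ ipad = 2c df 36.
Inner input = 2c df 36 ∥ 6f 70 75 33.
Inner hash: even-index sum = 261 mod 256 = 5; odd-index sum = 451 mod 256 = 195 → 05 c3.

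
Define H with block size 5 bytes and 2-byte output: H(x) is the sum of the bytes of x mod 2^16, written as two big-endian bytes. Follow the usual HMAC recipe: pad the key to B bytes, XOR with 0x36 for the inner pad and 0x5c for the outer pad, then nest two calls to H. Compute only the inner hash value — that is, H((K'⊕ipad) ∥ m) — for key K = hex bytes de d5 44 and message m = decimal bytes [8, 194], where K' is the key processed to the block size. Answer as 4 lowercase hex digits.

Key hex bytes de d5 44 is 3 bytes ≤ B = 5; zero-pad to 5 bytes: K' = de d5 44 00 00.
K' ⊕ ipad = e8 e3 72 36 36.
Inner input = e8 e3 72 36 36 ∥ 08 c2.
Inner hash: sum = 232+227+114+54+54+8+194 = 883 → 03 73.

0373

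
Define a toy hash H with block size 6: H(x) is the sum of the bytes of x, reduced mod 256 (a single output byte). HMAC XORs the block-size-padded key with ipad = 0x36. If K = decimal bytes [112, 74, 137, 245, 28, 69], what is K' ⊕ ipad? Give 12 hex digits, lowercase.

467cbfc32a73

Key decimal bytes [112, 74, 137, 245, 28, 69] = 70 4a 89 f5 1c 45 is exactly B = 6 bytes: K' = 70 4a 89 f5 1c 45.
XOR each byte with 0x36: 70⊕36=46, 4a⊕36=7c, 89⊕36=bf, f5⊕36=c3, 1c⊕36=2a, 45⊕36=73.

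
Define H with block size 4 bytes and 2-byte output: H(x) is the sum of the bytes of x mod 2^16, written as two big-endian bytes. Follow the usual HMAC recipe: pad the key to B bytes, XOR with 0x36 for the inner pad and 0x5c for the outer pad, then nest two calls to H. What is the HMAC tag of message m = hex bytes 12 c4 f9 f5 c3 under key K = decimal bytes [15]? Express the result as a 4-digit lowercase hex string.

Key decimal bytes [15] = 0f is 1 byte ≤ B = 4; zero-pad to 4 bytes: K' = 0f 00 00 00.
K' ⊕ ipad = 39 36 36 36.  K' ⊕ opad = 53 5c 5c 5c.
Inner input = (K'⊕ipad) ∥ m = 39 36 36 36 ∥ 12 c4 f9 f5 c3.
Inner hash: sum = 57+54+54+54+18+196+249+245+195 = 1122 → 04 62.
Outer input = (K'⊕opad) ∥ inner = 53 5c 5c 5c ∥ 04 62.
Outer hash (tag): sum = 83+92+92+92+4+98 = 461 → 01 cd.

01cd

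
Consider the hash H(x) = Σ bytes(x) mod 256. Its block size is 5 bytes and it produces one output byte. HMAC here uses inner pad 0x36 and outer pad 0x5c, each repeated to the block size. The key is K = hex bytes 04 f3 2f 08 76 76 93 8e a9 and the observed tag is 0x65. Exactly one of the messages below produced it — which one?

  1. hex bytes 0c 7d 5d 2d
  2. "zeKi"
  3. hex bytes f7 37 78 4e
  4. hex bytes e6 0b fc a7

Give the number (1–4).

2

Key hex bytes 04 f3 2f 08 76 76 93 8e a9 is 9 bytes > B = 5, so hash it first: H(key) = e4, then zero-pad to 5 bytes: K' = e4 00 00 00 00.
K' ⊕ ipad = d2 36 36 36 36; K' ⊕ opad = b8 5c 5c 5c 5c.
m1: inner = H(d2 36 36 36 36 0c 7d 5d 2d) = bd; tag = H(b8 5c 5c 5c 5c bd) = e5
m2: inner = H(d2 36 36 36 36 7a 65 4b 69) = 3d; tag = H(b8 5c 5c 5c 5c 3d) = 65 ← matches
m3: inner = H(d2 36 36 36 36 f7 37 78 4e) = 9e; tag = H(b8 5c 5c 5c 5c 9e) = c6
m4: inner = H(d2 36 36 36 36 e6 0b fc a7) = 3e; tag = H(b8 5c 5c 5c 5c 3e) = 66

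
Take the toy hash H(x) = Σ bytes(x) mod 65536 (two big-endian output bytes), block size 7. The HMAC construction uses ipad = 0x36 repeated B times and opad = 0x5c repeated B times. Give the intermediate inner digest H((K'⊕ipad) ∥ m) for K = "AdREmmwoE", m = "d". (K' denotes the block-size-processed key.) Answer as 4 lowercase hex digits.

021e

Key "AdREmmwoE" = 41 64 52 45 6d 6d 77 6f 45 is 9 bytes > B = 7, so hash it first: H(key) = 03 41, then zero-pad to 7 bytes: K' = 03 41 00 00 00 00 00.
K' ⊕ ipad = 35 77 36 36 36 36 36.
Inner input = 35 77 36 36 36 36 36 ∥ 64.
Inner hash: sum = 53+119+54+54+54+54+54+100 = 542 → 02 1e.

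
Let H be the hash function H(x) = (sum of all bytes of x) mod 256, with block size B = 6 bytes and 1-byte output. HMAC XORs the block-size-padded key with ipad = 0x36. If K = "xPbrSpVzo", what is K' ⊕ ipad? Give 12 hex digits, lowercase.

a83636363636

Key "xPbrSpVzo" = 78 50 62 72 53 70 56 7a 6f is 9 bytes > B = 6, so hash it first: H(key) = 9e, then zero-pad to 6 bytes: K' = 9e 00 00 00 00 00.
XOR each byte with 0x36: 9e⊕36=a8, 00⊕36=36, 00⊕36=36, 00⊕36=36, 00⊕36=36, 00⊕36=36.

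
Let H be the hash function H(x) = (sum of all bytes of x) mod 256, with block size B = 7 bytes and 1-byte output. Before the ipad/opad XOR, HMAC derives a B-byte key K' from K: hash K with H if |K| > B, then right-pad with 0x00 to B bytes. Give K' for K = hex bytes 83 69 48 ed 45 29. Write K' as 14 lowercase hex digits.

836948ed452900

Key hex bytes 83 69 48 ed 45 29 is 6 bytes ≤ B = 7; zero-pad to 7 bytes: K' = 83 69 48 ed 45 29 00.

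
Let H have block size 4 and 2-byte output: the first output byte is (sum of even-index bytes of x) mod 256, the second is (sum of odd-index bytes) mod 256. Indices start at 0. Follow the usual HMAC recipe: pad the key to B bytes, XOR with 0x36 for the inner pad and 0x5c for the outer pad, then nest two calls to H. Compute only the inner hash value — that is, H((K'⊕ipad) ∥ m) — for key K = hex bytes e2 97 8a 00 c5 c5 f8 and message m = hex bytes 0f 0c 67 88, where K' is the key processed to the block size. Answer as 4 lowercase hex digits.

cb34

Key hex bytes e2 97 8a 00 c5 c5 f8 is 7 bytes > B = 4, so hash it first: H(key) = 29 5c, then zero-pad to 4 bytes: K' = 29 5c 00 00.
K' ⊕ ipad = 1f 6a 36 36.
Inner input = 1f 6a 36 36 ∥ 0f 0c 67 88.
Inner hash: even-index sum = 203 mod 256 = 203; odd-index sum = 308 mod 256 = 52 → cb 34.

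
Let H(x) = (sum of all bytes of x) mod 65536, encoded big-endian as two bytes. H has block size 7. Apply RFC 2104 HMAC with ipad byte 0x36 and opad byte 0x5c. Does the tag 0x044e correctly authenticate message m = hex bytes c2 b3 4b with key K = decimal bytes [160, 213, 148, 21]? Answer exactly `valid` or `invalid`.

valid

Key decimal bytes [160, 213, 148, 21] = a0 d5 94 15 is 4 bytes ≤ B = 7; zero-pad to 7 bytes: K' = a0 d5 94 15 00 00 00.
K' ⊕ ipad = 96 e3 a2 23 36 36 36; K' ⊕ opad = fc 89 c8 49 5c 5c 5c.
Inner hash: sum = 150+227+162+35+54+54+54+194+179+75 = 1184 → 04 a0.
Outer hash (recomputed tag): sum = 252+137+200+73+92+92+92+4+160 = 1102 → 04 4e.
Recomputed tag = 044e; claimed = 044e → match.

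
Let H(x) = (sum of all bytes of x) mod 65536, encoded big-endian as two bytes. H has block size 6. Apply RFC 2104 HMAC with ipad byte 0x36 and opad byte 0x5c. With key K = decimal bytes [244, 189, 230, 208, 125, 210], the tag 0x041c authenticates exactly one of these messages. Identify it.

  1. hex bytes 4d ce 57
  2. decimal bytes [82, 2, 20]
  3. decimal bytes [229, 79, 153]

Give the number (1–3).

Key decimal bytes [244, 189, 230, 208, 125, 210] = f4 bd e6 d0 7d d2 is exactly B = 6 bytes: K' = f4 bd e6 d0 7d d2.
K' ⊕ ipad = c2 8b d0 e6 4b e4; K' ⊕ opad = a8 e1 ba 8c 21 8e.
m1: inner = H(c2 8b d0 e6 4b e4 4d ce 57) = 05 a4; tag = H(a8 e1 ba 8c 21 8e 05 a4) = 0427
m2: inner = H(c2 8b d0 e6 4b e4 52 02 14) = 04 9a; tag = H(a8 e1 ba 8c 21 8e 04 9a) = 041c ← matches
m3: inner = H(c2 8b d0 e6 4b e4 e5 4f 99) = 05 ff; tag = H(a8 e1 ba 8c 21 8e 05 ff) = 0482

2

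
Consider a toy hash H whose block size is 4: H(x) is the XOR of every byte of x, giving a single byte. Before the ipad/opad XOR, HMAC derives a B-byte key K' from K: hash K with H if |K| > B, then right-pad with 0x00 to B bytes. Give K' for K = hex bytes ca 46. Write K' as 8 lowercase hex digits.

ca460000

Key hex bytes ca 46 is 2 bytes ≤ B = 4; zero-pad to 4 bytes: K' = ca 46 00 00.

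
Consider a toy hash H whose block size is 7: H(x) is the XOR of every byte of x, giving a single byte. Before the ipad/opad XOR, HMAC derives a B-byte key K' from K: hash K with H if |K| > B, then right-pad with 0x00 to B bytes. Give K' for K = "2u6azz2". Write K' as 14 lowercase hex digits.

327536617a7a32

Key "2u6azz2" = 32 75 36 61 7a 7a 32 is exactly B = 7 bytes: K' = 32 75 36 61 7a 7a 32.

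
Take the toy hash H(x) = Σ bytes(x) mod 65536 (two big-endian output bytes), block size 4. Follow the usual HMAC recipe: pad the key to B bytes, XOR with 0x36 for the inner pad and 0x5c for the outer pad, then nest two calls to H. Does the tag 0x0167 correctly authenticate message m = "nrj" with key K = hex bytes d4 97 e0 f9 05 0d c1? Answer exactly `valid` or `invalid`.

invalid

Key hex bytes d4 97 e0 f9 05 0d c1 is 7 bytes > B = 4, so hash it first: H(key) = 04 17, then zero-pad to 4 bytes: K' = 04 17 00 00.
K' ⊕ ipad = 32 21 36 36; K' ⊕ opad = 58 4b 5c 5c.
Inner hash: sum = 50+33+54+54+110+114+106 = 521 → 02 09.
Outer hash (recomputed tag): sum = 88+75+92+92+2+9 = 358 → 01 66.
Recomputed tag = 0166; claimed = 0167 → mismatch.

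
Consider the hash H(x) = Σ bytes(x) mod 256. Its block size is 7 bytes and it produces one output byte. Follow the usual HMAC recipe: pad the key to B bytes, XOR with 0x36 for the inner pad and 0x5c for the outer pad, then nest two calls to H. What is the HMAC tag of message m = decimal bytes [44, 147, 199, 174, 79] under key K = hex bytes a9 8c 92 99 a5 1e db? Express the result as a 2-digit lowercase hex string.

Key hex bytes a9 8c 92 99 a5 1e db is exactly B = 7 bytes: K' = a9 8c 92 99 a5 1e db.
K' ⊕ ipad = 9f ba a4 af 93 28 ed.  K' ⊕ opad = f5 d0 ce c5 f9 42 87.
Inner input = (K'⊕ipad) ∥ m = 9f ba a4 af 93 28 ed ∥ 2c 93 c7 ae 4f.
Inner hash: sum = 159+186+164+175+147+40+237+44+147+199+174+79 = 1751; mod 256 = 215 → d7.
Outer input = (K'⊕opad) ∥ inner = f5 d0 ce c5 f9 42 87 ∥ d7.
Outer hash (tag): sum = 245+208+206+197+249+66+135+215 = 1521; mod 256 = 241 → f1.

f1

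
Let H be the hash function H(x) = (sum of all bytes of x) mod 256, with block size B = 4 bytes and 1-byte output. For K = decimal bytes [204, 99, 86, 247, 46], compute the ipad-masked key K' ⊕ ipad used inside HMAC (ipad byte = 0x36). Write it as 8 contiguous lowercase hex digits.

9c363636

Key decimal bytes [204, 99, 86, 247, 46] = cc 63 56 f7 2e is 5 bytes > B = 4, so hash it first: H(key) = aa, then zero-pad to 4 bytes: K' = aa 00 00 00.
XOR each byte with 0x36: aa⊕36=9c, 00⊕36=36, 00⊕36=36, 00⊕36=36.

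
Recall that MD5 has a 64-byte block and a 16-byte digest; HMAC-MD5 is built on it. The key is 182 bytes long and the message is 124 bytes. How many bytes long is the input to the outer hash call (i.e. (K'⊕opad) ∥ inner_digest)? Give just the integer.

Key is 182 > 64 bytes, so it is hashed to 16 bytes then zero-padded to 64: |K'| = 64.
Outer input = (K'⊕opad) ∥ H(inner) → 64 + 16 = 80 bytes.

80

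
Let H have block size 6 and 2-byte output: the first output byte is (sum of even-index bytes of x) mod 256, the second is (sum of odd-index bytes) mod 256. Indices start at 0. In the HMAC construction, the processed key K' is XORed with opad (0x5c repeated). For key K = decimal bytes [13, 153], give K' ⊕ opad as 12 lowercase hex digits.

Key decimal bytes [13, 153] = 0d 99 is 2 bytes ≤ B = 6; zero-pad to 6 bytes: K' = 0d 99 00 00 00 00.
XOR each byte with 0x5c: 0d⊕5c=51, 99⊕5c=c5, 00⊕5c=5c, 00⊕5c=5c, 00⊕5c=5c, 00⊕5c=5c.

51c55c5c5c5c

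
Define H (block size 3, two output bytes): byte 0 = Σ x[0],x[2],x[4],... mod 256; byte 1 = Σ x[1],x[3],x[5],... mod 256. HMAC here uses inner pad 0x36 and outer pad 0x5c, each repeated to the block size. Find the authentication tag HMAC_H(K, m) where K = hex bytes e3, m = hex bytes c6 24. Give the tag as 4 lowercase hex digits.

178b

Key hex bytes e3 is 1 byte ≤ B = 3; zero-pad to 3 bytes: K' = e3 00 00.
K' ⊕ ipad = d5 36 36.  K' ⊕ opad = bf 5c 5c.
Inner input = (K'⊕ipad) ∥ m = d5 36 36 ∥ c6 24.
Inner hash: even-index sum = 303 mod 256 = 47; odd-index sum = 252 mod 256 = 252 → 2f fc.
Outer input = (K'⊕opad) ∥ inner = bf 5c 5c ∥ 2f fc.
Outer hash (tag): even-index sum = 535 mod 256 = 23; odd-index sum = 139 mod 256 = 139 → 17 8b.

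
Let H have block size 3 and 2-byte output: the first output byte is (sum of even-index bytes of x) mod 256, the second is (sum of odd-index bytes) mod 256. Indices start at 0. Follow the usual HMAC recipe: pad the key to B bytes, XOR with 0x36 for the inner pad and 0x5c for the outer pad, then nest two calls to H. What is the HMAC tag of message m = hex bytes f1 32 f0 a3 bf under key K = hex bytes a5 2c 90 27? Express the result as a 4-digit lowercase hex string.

ca1d

Key hex bytes a5 2c 90 27 is 4 bytes > B = 3, so hash it first: H(key) = 35 53, then zero-pad to 3 bytes: K' = 35 53 00.
K' ⊕ ipad = 03 65 36.  K' ⊕ opad = 69 0f 5c.
Inner input = (K'⊕ipad) ∥ m = 03 65 36 ∥ f1 32 f0 a3 bf.
Inner hash: even-index sum = 270 mod 256 = 14; odd-index sum = 773 mod 256 = 5 → 0e 05.
Outer input = (K'⊕opad) ∥ inner = 69 0f 5c ∥ 0e 05.
Outer hash (tag): even-index sum = 202 mod 256 = 202; odd-index sum = 29 mod 256 = 29 → ca 1d.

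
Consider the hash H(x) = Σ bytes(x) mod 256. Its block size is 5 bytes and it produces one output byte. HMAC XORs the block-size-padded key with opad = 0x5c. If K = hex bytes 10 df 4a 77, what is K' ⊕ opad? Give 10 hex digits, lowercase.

Key hex bytes 10 df 4a 77 is 4 bytes ≤ B = 5; zero-pad to 5 bytes: K' = 10 df 4a 77 00.
XOR each byte with 0x5c: 10⊕5c=4c, df⊕5c=83, 4a⊕5c=16, 77⊕5c=2b, 00⊕5c=5c.

4c83162b5c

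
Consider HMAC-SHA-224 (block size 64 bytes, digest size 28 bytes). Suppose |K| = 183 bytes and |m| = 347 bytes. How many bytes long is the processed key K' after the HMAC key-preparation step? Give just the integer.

Key is 183 > 64 bytes, so it is hashed to 28 bytes then zero-padded to 64: |K'| = 64.

64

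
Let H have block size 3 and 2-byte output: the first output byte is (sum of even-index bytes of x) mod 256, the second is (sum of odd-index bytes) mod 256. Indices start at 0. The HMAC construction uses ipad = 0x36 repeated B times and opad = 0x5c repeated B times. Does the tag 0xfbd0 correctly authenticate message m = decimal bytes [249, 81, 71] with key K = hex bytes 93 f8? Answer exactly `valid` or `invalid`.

invalid

Key hex bytes 93 f8 is 2 bytes ≤ B = 3; zero-pad to 3 bytes: K' = 93 f8 00.
K' ⊕ ipad = a5 ce 36; K' ⊕ opad = cf a4 5c.
Inner hash: even-index sum = 300 mod 256 = 44; odd-index sum = 526 mod 256 = 14 → 2c 0e.
Outer hash (recomputed tag): even-index sum = 313 mod 256 = 57; odd-index sum = 208 mod 256 = 208 → 39 d0.
Recomputed tag = 39d0; claimed = fbd0 → mismatch.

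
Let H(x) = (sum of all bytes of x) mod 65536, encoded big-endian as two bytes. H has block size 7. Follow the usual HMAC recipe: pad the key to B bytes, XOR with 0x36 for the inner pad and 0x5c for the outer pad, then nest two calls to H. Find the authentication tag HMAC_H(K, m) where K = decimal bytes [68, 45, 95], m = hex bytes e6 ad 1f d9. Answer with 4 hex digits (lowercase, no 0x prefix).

Key decimal bytes [68, 45, 95] = 44 2d 5f is 3 bytes ≤ B = 7; zero-pad to 7 bytes: K' = 44 2d 5f 00 00 00 00.
K' ⊕ ipad = 72 1b 69 36 36 36 36.  K' ⊕ opad = 18 71 03 5c 5c 5c 5c.
Inner input = (K'⊕ipad) ∥ m = 72 1b 69 36 36 36 36 ∥ e6 ad 1f d9.
Inner hash: sum = 114+27+105+54+54+54+54+230+173+31+217 = 1113 → 04 59.
Outer input = (K'⊕opad) ∥ inner = 18 71 03 5c 5c 5c 5c ∥ 04 59.
Outer hash (tag): sum = 24+113+3+92+92+92+92+4+89 = 601 → 02 59.

0259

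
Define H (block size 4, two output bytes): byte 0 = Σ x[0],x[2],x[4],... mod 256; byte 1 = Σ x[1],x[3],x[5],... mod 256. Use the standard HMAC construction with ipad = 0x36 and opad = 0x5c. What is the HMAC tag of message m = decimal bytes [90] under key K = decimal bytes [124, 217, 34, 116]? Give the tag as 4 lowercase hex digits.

56de

Key decimal bytes [124, 217, 34, 116] = 7c d9 22 74 is exactly B = 4 bytes: K' = 7c d9 22 74.
K' ⊕ ipad = 4a ef 14 42.  K' ⊕ opad = 20 85 7e 28.
Inner input = (K'⊕ipad) ∥ m = 4a ef 14 42 ∥ 5a.
Inner hash: even-index sum = 184 mod 256 = 184; odd-index sum = 305 mod 256 = 49 → b8 31.
Outer input = (K'⊕opad) ∥ inner = 20 85 7e 28 ∥ b8 31.
Outer hash (tag): even-index sum = 342 mod 256 = 86; odd-index sum = 222 mod 256 = 222 → 56 de.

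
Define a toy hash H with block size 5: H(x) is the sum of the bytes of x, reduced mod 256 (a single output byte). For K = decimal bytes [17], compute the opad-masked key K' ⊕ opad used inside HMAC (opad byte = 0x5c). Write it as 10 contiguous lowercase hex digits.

4d5c5c5c5c

Key decimal bytes [17] = 11 is 1 byte ≤ B = 5; zero-pad to 5 bytes: K' = 11 00 00 00 00.
XOR each byte with 0x5c: 11⊕5c=4d, 00⊕5c=5c, 00⊕5c=5c, 00⊕5c=5c, 00⊕5c=5c.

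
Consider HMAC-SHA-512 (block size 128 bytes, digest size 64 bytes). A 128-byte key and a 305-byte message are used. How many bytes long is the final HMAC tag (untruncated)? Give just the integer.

64

The tag is one SHA-512 digest: 64 bytes.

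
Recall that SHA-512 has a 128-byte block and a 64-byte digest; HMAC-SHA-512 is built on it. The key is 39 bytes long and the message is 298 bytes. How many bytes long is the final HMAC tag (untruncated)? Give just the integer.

The tag is one SHA-512 digest: 64 bytes.

64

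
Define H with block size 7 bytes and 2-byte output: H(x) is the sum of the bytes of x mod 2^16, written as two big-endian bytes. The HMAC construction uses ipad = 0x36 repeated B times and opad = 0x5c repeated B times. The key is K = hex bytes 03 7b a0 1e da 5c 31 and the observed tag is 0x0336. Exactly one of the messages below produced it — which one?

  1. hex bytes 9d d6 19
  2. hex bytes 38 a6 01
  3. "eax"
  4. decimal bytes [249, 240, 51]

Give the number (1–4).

2

Key hex bytes 03 7b a0 1e da 5c 31 is exactly B = 7 bytes: K' = 03 7b a0 1e da 5c 31.
K' ⊕ ipad = 35 4d 96 28 ec 6a 07; K' ⊕ opad = 5f 27 fc 42 86 00 6d.
m1: inner = H(35 4d 96 28 ec 6a 07 9d d6 19) = 04 29; tag = H(5f 27 fc 42 86 00 6d 04 29) = 02e4
m2: inner = H(35 4d 96 28 ec 6a 07 38 a6 01) = 03 7c; tag = H(5f 27 fc 42 86 00 6d 03 7c) = 0336 ← matches
m3: inner = H(35 4d 96 28 ec 6a 07 65 61 78) = 03 db; tag = H(5f 27 fc 42 86 00 6d 03 db) = 0395
m4: inner = H(35 4d 96 28 ec 6a 07 f9 f0 33) = 04 b9; tag = H(5f 27 fc 42 86 00 6d 04 b9) = 0374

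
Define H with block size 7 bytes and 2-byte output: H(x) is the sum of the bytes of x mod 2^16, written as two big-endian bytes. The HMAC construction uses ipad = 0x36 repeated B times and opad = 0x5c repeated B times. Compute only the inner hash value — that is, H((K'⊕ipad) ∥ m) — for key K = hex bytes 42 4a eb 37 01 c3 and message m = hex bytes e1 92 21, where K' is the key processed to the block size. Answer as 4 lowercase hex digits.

04c4

Key hex bytes 42 4a eb 37 01 c3 is 6 bytes ≤ B = 7; zero-pad to 7 bytes: K' = 42 4a eb 37 01 c3 00.
K' ⊕ ipad = 74 7c dd 01 37 f5 36.
Inner input = 74 7c dd 01 37 f5 36 ∥ e1 92 21.
Inner hash: sum = 116+124+221+1+55+245+54+225+146+33 = 1220 → 04 c4.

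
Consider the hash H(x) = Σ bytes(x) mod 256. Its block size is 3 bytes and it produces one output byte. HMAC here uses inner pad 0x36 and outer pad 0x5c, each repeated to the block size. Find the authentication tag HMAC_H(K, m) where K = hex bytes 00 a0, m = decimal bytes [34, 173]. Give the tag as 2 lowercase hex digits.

85

Key hex bytes 00 a0 is 2 bytes ≤ B = 3; zero-pad to 3 bytes: K' = 00 a0 00.
K' ⊕ ipad = 36 96 36.  K' ⊕ opad = 5c fc 5c.
Inner input = (K'⊕ipad) ∥ m = 36 96 36 ∥ 22 ad.
Inner hash: sum = 54+150+54+34+173 = 465; mod 256 = 209 → d1.
Outer input = (K'⊕opad) ∥ inner = 5c fc 5c ∥ d1.
Outer hash (tag): sum = 92+252+92+209 = 645; mod 256 = 133 → 85.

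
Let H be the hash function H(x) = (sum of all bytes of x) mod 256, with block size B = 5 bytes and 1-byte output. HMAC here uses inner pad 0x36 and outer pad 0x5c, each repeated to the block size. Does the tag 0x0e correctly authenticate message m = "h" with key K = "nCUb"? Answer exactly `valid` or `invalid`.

invalid

Key "nCUb" = 6e 43 55 62 is 4 bytes ≤ B = 5; zero-pad to 5 bytes: K' = 6e 43 55 62 00.
K' ⊕ ipad = 58 75 63 54 36; K' ⊕ opad = 32 1f 09 3e 5c.
Inner hash: sum = 88+117+99+84+54+104 = 546; mod 256 = 34 → 22.
Outer hash (recomputed tag): sum = 50+31+9+62+92+34 = 278; mod 256 = 22 → 16.
Recomputed tag = 16; claimed = 0e → mismatch.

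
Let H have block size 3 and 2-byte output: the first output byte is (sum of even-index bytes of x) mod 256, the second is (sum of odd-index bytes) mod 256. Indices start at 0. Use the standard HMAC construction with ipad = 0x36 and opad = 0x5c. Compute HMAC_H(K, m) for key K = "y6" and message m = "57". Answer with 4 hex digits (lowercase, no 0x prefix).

Key "y6" = 79 36 is 2 bytes ≤ B = 3; zero-pad to 3 bytes: K' = 79 36 00.
K' ⊕ ipad = 4f 00 36.  K' ⊕ opad = 25 6a 5c.
Inner input = (K'⊕ipad) ∥ m = 4f 00 36 ∥ 35 37.
Inner hash: even-index sum = 188 mod 256 = 188; odd-index sum = 53 mod 256 = 53 → bc 35.
Outer input = (K'⊕opad) ∥ inner = 25 6a 5c ∥ bc 35.
Outer hash (tag): even-index sum = 182 mod 256 = 182; odd-index sum = 294 mod 256 = 38 → b6 26.

b626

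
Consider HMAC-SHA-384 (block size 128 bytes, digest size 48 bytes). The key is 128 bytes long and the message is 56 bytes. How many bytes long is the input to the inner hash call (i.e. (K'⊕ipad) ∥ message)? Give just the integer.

Key is 128 ≤ 128 bytes, zero-padded: |K'| = 128.
Inner input = (K'⊕ipad) ∥ m → 128 + 56 = 184 bytes.

184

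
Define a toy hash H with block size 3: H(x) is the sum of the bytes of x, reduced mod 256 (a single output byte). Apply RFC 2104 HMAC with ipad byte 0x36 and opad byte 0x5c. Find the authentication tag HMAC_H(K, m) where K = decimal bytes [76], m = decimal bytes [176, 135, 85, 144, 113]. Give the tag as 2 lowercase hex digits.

3b

Key decimal bytes [76] = 4c is 1 byte ≤ B = 3; zero-pad to 3 bytes: K' = 4c 00 00.
K' ⊕ ipad = 7a 36 36.  K' ⊕ opad = 10 5c 5c.
Inner input = (K'⊕ipad) ∥ m = 7a 36 36 ∥ b0 87 55 90 71.
Inner hash: sum = 122+54+54+176+135+85+144+113 = 883; mod 256 = 115 → 73.
Outer input = (K'⊕opad) ∥ inner = 10 5c 5c ∥ 73.
Outer hash (tag): sum = 16+92+92+115 = 315; mod 256 = 59 → 3b.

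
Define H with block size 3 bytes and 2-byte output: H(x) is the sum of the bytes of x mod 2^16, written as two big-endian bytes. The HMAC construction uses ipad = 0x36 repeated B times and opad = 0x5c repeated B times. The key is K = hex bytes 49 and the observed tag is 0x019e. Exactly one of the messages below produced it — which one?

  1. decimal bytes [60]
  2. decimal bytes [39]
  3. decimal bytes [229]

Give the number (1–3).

3

Key hex bytes 49 is 1 byte ≤ B = 3; zero-pad to 3 bytes: K' = 49 00 00.
K' ⊕ ipad = 7f 36 36; K' ⊕ opad = 15 5c 5c.
m1: inner = H(7f 36 36 3c) = 01 27; tag = H(15 5c 5c 01 27) = 00f5
m2: inner = H(7f 36 36 27) = 01 12; tag = H(15 5c 5c 01 12) = 00e0
m3: inner = H(7f 36 36 e5) = 01 d0; tag = H(15 5c 5c 01 d0) = 019e ← matches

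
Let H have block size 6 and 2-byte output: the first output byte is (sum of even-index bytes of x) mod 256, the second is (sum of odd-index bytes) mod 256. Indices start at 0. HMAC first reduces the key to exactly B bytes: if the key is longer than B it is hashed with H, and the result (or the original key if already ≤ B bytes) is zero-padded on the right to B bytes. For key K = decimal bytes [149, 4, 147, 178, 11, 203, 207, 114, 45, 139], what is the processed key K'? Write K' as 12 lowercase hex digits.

|K| = 10 > B = 6, so first hash the key.
H(K): even-index sum = 559 mod 256 = 47; odd-index sum = 638 mod 256 = 126 → 2f 7e.
Zero-pad H(K) = 2f 7e to 6 bytes: K' = 2f 7e 00 00 00 00.

2f7e00000000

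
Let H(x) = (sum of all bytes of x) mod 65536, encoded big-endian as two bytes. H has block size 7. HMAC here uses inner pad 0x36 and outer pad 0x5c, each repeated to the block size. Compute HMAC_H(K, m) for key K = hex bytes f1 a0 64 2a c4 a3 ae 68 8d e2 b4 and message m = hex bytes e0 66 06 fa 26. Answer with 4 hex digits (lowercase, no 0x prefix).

0340

Key hex bytes f1 a0 64 2a c4 a3 ae 68 8d e2 b4 is 11 bytes > B = 7, so hash it first: H(key) = 06 bf, then zero-pad to 7 bytes: K' = 06 bf 00 00 00 00 00.
K' ⊕ ipad = 30 89 36 36 36 36 36.  K' ⊕ opad = 5a e3 5c 5c 5c 5c 5c.
Inner input = (K'⊕ipad) ∥ m = 30 89 36 36 36 36 36 ∥ e0 66 06 fa 26.
Inner hash: sum = 48+137+54+54+54+54+54+224+102+6+250+38 = 1075 → 04 33.
Outer input = (K'⊕opad) ∥ inner = 5a e3 5c 5c 5c 5c 5c ∥ 04 33.
Outer hash (tag): sum = 90+227+92+92+92+92+92+4+51 = 832 → 03 40.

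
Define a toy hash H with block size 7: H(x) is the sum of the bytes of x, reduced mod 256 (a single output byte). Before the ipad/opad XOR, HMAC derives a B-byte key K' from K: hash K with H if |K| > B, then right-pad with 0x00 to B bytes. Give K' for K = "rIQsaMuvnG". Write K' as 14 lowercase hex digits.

cd000000000000

|K| = 10 > B = 7, so first hash the key.
H(K): sum = 114+73+81+115+97+77+117+118+110+71 = 973; mod 256 = 205 → cd.
Zero-pad H(K) = cd to 7 bytes: K' = cd 00 00 00 00 00 00.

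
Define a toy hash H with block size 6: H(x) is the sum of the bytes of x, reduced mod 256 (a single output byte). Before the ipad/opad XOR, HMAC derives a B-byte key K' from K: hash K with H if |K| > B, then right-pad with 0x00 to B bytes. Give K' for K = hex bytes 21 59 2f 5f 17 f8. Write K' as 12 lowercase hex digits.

21592f5f17f8

Key hex bytes 21 59 2f 5f 17 f8 is exactly B = 6 bytes: K' = 21 59 2f 5f 17 f8.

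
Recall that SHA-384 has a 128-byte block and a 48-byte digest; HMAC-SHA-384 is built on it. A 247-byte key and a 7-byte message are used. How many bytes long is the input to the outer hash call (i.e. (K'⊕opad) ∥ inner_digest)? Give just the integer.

Key is 247 > 128 bytes, so it is hashed to 48 bytes then zero-padded to 128: |K'| = 128.
Outer input = (K'⊕opad) ∥ H(inner) → 128 + 48 = 176 bytes.

176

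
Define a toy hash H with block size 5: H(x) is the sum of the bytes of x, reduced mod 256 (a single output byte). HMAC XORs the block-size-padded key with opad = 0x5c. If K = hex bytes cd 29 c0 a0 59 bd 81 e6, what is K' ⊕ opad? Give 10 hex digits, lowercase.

8f5c5c5c5c

Key hex bytes cd 29 c0 a0 59 bd 81 e6 is 8 bytes > B = 5, so hash it first: H(key) = d3, then zero-pad to 5 bytes: K' = d3 00 00 00 00.
XOR each byte with 0x5c: d3⊕5c=8f, 00⊕5c=5c, 00⊕5c=5c, 00⊕5c=5c, 00⊕5c=5c.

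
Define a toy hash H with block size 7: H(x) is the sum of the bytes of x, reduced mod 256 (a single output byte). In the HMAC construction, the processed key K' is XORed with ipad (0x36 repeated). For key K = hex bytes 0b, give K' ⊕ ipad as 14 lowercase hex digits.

Key hex bytes 0b is 1 byte ≤ B = 7; zero-pad to 7 bytes: K' = 0b 00 00 00 00 00 00.
XOR each byte with 0x36: 0b⊕36=3d, 00⊕36=36, 00⊕36=36, 00⊕36=36, 00⊕36=36, 00⊕36=36, 00⊕36=36.

3d363636363636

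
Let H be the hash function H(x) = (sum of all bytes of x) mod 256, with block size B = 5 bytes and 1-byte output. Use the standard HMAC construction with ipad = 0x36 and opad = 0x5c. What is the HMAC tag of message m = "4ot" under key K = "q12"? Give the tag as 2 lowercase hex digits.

Key "q12" = 71 31 32 is 3 bytes ≤ B = 5; zero-pad to 5 bytes: K' = 71 31 32 00 00.
K' ⊕ ipad = 47 07 04 36 36.  K' ⊕ opad = 2d 6d 6e 5c 5c.
Inner input = (K'⊕ipad) ∥ m = 47 07 04 36 36 ∥ 34 6f 74.
Inner hash: sum = 71+7+4+54+54+52+111+116 = 469; mod 256 = 213 → d5.
Outer input = (K'⊕opad) ∥ inner = 2d 6d 6e 5c 5c ∥ d5.
Outer hash (tag): sum = 45+109+110+92+92+213 = 661; mod 256 = 149 → 95.

95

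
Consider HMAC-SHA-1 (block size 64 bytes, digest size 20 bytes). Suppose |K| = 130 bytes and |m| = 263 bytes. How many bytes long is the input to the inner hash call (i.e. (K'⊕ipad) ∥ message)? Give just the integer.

327

Key is 130 > 64 bytes, so it is hashed to 20 bytes then zero-padded to 64: |K'| = 64.
Inner input = (K'⊕ipad) ∥ m → 64 + 263 = 327 bytes.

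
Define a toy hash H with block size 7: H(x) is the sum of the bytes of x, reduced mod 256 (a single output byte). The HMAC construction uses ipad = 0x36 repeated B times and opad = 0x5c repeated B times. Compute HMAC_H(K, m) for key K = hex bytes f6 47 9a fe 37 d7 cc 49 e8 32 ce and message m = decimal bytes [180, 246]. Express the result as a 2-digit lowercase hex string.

Key hex bytes f6 47 9a fe 37 d7 cc 49 e8 32 ce is 11 bytes > B = 7, so hash it first: H(key) = e0, then zero-pad to 7 bytes: K' = e0 00 00 00 00 00 00.
K' ⊕ ipad = d6 36 36 36 36 36 36.  K' ⊕ opad = bc 5c 5c 5c 5c 5c 5c.
Inner input = (K'⊕ipad) ∥ m = d6 36 36 36 36 36 36 ∥ b4 f6.
Inner hash: sum = 214+54+54+54+54+54+54+180+246 = 964; mod 256 = 196 → c4.
Outer input = (K'⊕opad) ∥ inner = bc 5c 5c 5c 5c 5c 5c ∥ c4.
Outer hash (tag): sum = 188+92+92+92+92+92+92+196 = 936; mod 256 = 168 → a8.

a8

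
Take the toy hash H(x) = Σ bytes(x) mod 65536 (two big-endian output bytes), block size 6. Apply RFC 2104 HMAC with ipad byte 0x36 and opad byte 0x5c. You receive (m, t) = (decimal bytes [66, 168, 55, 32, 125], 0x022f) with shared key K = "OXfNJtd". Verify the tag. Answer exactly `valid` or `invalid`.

invalid

Key "OXfNJtd" = 4f 58 66 4e 4a 74 64 is 7 bytes > B = 6, so hash it first: H(key) = 02 7d, then zero-pad to 6 bytes: K' = 02 7d 00 00 00 00.
K' ⊕ ipad = 34 4b 36 36 36 36; K' ⊕ opad = 5e 21 5c 5c 5c 5c.
Inner hash: sum = 52+75+54+54+54+54+66+168+55+32+125 = 789 → 03 15.
Outer hash (recomputed tag): sum = 94+33+92+92+92+92+3+21 = 519 → 02 07.
Recomputed tag = 0207; claimed = 022f → mismatch.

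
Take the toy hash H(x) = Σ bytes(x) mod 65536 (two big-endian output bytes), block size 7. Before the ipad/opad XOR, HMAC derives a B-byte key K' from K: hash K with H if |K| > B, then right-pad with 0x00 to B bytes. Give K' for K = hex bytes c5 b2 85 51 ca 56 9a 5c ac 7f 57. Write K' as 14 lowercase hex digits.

|K| = 11 > B = 7, so first hash the key.
H(K): sum = 197+178+133+81+202+86+154+92+172+127+87 = 1509 → 05 e5.
Zero-pad H(K) = 05 e5 to 7 bytes: K' = 05 e5 00 00 00 00 00.

05e50000000000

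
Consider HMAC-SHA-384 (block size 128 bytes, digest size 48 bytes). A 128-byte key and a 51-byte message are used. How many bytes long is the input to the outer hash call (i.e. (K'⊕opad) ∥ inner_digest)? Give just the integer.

176

Key is 128 ≤ 128 bytes, zero-padded: |K'| = 128.
Outer input = (K'⊕opad) ∥ H(inner) → 128 + 48 = 176 bytes.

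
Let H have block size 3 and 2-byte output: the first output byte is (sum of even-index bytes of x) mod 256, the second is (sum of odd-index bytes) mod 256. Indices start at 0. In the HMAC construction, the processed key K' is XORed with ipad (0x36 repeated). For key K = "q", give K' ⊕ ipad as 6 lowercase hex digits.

Key "q" = 71 is 1 byte ≤ B = 3; zero-pad to 3 bytes: K' = 71 00 00.
XOR each byte with 0x36: 71⊕36=47, 00⊕36=36, 00⊕36=36.

473636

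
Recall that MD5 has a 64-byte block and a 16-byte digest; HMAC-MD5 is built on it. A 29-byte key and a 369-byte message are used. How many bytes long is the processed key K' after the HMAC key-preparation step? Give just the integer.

Key is 29 ≤ 64 bytes, zero-padded: |K'| = 64.

64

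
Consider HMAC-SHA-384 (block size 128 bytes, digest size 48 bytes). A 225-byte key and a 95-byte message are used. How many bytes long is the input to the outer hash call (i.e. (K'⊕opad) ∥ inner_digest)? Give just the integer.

Key is 225 > 128 bytes, so it is hashed to 48 bytes then zero-padded to 128: |K'| = 128.
Outer input = (K'⊕opad) ∥ H(inner) → 128 + 48 = 176 bytes.

176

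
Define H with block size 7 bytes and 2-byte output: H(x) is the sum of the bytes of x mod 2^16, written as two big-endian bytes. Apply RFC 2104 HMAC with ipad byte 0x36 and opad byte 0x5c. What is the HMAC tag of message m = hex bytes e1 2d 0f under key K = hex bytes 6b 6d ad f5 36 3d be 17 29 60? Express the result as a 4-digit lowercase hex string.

Key hex bytes 6b 6d ad f5 36 3d be 17 29 60 is 10 bytes > B = 7, so hash it first: H(key) = 04 4b, then zero-pad to 7 bytes: K' = 04 4b 00 00 00 00 00.
K' ⊕ ipad = 32 7d 36 36 36 36 36.  K' ⊕ opad = 58 17 5c 5c 5c 5c 5c.
Inner input = (K'⊕ipad) ∥ m = 32 7d 36 36 36 36 36 ∥ e1 2d 0f.
Inner hash: sum = 50+125+54+54+54+54+54+225+45+15 = 730 → 02 da.
Outer input = (K'⊕opad) ∥ inner = 58 17 5c 5c 5c 5c 5c ∥ 02 da.
Outer hash (tag): sum = 88+23+92+92+92+92+92+2+218 = 791 → 03 17.

0317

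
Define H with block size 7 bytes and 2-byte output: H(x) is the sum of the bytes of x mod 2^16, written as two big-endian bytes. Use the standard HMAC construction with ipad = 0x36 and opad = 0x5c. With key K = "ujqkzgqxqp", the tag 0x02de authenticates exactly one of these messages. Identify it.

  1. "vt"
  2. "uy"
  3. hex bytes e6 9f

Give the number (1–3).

Key "ujqkzgqxqp" = 75 6a 71 6b 7a 67 71 78 71 70 is 10 bytes > B = 7, so hash it first: H(key) = 04 66, then zero-pad to 7 bytes: K' = 04 66 00 00 00 00 00.
K' ⊕ ipad = 32 50 36 36 36 36 36; K' ⊕ opad = 58 3a 5c 5c 5c 5c 5c.
m1: inner = H(32 50 36 36 36 36 36 76 74) = 02 7a; tag = H(58 3a 5c 5c 5c 5c 5c 02 7a) = 02da
m2: inner = H(32 50 36 36 36 36 36 75 79) = 02 7e; tag = H(58 3a 5c 5c 5c 5c 5c 02 7e) = 02de ← matches
m3: inner = H(32 50 36 36 36 36 36 e6 9f) = 03 15; tag = H(58 3a 5c 5c 5c 5c 5c 03 15) = 0276

2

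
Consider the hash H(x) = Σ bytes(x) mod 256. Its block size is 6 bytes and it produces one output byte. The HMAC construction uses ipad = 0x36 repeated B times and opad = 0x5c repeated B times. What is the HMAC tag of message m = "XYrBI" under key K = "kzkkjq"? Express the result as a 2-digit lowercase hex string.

Key "kzkkjq" = 6b 7a 6b 6b 6a 71 is exactly B = 6 bytes: K' = 6b 7a 6b 6b 6a 71.
K' ⊕ ipad = 5d 4c 5d 5d 5c 47.  K' ⊕ opad = 37 26 37 37 36 2d.
Inner input = (K'⊕ipad) ∥ m = 5d 4c 5d 5d 5c 47 ∥ 58 59 72 42 49.
Inner hash: sum = 93+76+93+93+92+71+88+89+114+66+73 = 948; mod 256 = 180 → b4.
Outer input = (K'⊕opad) ∥ inner = 37 26 37 37 36 2d ∥ b4.
Outer hash (tag): sum = 55+38+55+55+54+45+180 = 482; mod 256 = 226 → e2.

e2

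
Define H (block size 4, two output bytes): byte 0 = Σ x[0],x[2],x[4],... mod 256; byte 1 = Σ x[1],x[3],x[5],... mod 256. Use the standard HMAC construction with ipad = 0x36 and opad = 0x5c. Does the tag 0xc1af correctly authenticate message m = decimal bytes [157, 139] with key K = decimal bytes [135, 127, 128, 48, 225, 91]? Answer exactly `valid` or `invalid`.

Key decimal bytes [135, 127, 128, 48, 225, 91] = 87 7f 80 30 e1 5b is 6 bytes > B = 4, so hash it first: H(key) = e8 0a, then zero-pad to 4 bytes: K' = e8 0a 00 00.
K' ⊕ ipad = de 3c 36 36; K' ⊕ opad = b4 56 5c 5c.
Inner hash: even-index sum = 433 mod 256 = 177; odd-index sum = 253 mod 256 = 253 → b1 fd.
Outer hash (recomputed tag): even-index sum = 449 mod 256 = 193; odd-index sum = 431 mod 256 = 175 → c1 af.
Recomputed tag = c1af; claimed = c1af → match.

valid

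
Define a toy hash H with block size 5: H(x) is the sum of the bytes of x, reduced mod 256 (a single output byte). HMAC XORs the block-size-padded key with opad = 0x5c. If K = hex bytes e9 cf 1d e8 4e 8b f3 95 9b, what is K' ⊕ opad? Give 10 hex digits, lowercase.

e55c5c5c5c

Key hex bytes e9 cf 1d e8 4e 8b f3 95 9b is 9 bytes > B = 5, so hash it first: H(key) = b9, then zero-pad to 5 bytes: K' = b9 00 00 00 00.
XOR each byte with 0x5c: b9⊕5c=e5, 00⊕5c=5c, 00⊕5c=5c, 00⊕5c=5c, 00⊕5c=5c.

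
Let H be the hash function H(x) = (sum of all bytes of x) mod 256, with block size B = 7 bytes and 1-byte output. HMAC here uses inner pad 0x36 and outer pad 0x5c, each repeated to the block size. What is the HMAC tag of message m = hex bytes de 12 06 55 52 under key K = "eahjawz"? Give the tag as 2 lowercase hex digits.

53

Key "eahjawz" = 65 61 68 6a 61 77 7a is exactly B = 7 bytes: K' = 65 61 68 6a 61 77 7a.
K' ⊕ ipad = 53 57 5e 5c 57 41 4c.  K' ⊕ opad = 39 3d 34 36 3d 2b 26.
Inner input = (K'⊕ipad) ∥ m = 53 57 5e 5c 57 41 4c ∥ de 12 06 55 52.
Inner hash: sum = 83+87+94+92+87+65+76+222+18+6+85+82 = 997; mod 256 = 229 → e5.
Outer input = (K'⊕opad) ∥ inner = 39 3d 34 36 3d 2b 26 ∥ e5.
Outer hash (tag): sum = 57+61+52+54+61+43+38+229 = 595; mod 256 = 83 → 53.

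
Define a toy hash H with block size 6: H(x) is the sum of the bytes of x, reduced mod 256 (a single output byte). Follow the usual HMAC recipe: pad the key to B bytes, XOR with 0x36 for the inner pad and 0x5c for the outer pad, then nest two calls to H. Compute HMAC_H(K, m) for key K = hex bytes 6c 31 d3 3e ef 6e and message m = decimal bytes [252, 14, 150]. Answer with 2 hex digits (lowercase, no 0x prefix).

Key hex bytes 6c 31 d3 3e ef 6e is exactly B = 6 bytes: K' = 6c 31 d3 3e ef 6e.
K' ⊕ ipad = 5a 07 e5 08 d9 58.  K' ⊕ opad = 30 6d 8f 62 b3 32.
Inner input = (K'⊕ipad) ∥ m = 5a 07 e5 08 d9 58 ∥ fc 0e 96.
Inner hash: sum = 90+7+229+8+217+88+252+14+150 = 1055; mod 256 = 31 → 1f.
Outer input = (K'⊕opad) ∥ inner = 30 6d 8f 62 b3 32 ∥ 1f.
Outer hash (tag): sum = 48+109+143+98+179+50+31 = 658; mod 256 = 146 → 92.

92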